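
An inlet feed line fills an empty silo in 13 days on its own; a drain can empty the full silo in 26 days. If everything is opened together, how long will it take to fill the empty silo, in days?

26 days

Net rate = 1/13 − 1/26 = (2 − 1)/26 = 1/26 per day.
Filling time = 1 ÷ (1/26) = 26 days.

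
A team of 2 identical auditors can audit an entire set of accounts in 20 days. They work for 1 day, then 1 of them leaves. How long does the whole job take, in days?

39 days

One auditor does 1/40 of the job per day.
After 1 day with 2 auditors, 1/20 is done (19/20 left).
With 1 auditor the rate is 1/40, so the rest takes 19/20 ÷ 1/40 = 38 days.
Total = 1 + 38 = 39 days.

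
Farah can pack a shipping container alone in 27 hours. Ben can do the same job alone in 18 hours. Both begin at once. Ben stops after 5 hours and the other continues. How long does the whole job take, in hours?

39/2 hours

In the first 5 hours the combined rate is 5/54, so 25/54 of the job is done, leaving 29/54.
After Ben leaves the rate is 1/27 per hour; the remaining 29/54 takes 29/2 hours.
Total = 5 + 29/2 = 39/2 hours.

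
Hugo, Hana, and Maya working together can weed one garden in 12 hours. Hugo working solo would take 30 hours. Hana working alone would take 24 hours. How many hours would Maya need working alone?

Combined rate is 1/12 per hour.
Known contribution: 1/30 + 1/24 = (4 + 5)/120 = 9/120 = 3/40 per hour.
So Maya's rate is 1/12 − 3/40 = 1/120, meaning 120 hours alone.

120 hours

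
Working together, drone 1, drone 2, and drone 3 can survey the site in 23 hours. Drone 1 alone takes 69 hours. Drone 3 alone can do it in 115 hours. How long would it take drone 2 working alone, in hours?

Combined rate is 1/23 per hour.
Known contribution: 1/69 + 1/115 = (5 + 3)/345 = 8/345 per hour.
So drone 2's rate is 1/23 − 8/345 = 7/345, meaning 345/7 hours alone.

345/7 hours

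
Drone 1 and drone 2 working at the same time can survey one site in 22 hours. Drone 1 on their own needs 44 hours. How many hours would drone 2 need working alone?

Combined rate is 1/22 per hour.
Known contribution: 1/44 per hour.
So drone 2's rate is 1/22 − 1/44 = 1/44, meaning 44 hours alone.

44 hours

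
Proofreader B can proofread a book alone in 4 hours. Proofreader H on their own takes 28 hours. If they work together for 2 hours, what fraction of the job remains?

3/7

Combined rate: 1/4 + 1/28 = (7 + 1)/28 = 8/28 = 2/7 per hour.
In 2 hours they complete 2·2/7 = 4/7 of the job.
So 3/7 remains.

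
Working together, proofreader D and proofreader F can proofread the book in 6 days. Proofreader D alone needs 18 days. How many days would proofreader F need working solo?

9 days

Combined rate is 1/6 per day.
Known contribution: 1/18 per day.
So proofreader F's rate is 1/6 − 1/18 = 1/9, meaning 9 days alone.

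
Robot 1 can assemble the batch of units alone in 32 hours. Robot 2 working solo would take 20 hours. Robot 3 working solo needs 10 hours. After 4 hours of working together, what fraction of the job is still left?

11/40

Combined rate: 1/32 + 1/20 + 1/10 = (5 + 8 + 16)/160 = 29/160 per hour.
In 4 hours they complete 4·29/160 = 29/40 of the job.
So 11/40 remains.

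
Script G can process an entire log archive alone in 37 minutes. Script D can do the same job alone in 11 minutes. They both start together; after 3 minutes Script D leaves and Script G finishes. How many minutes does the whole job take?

In the first 3 minutes the combined rate is 48/407, so 144/407 of the job is done, leaving 263/407.
After Script D leaves the rate is 1/37 per minute; the remaining 263/407 takes 263/11 minutes.
Total = 3 + 263/11 = 296/11 minutes.

296/11 minutes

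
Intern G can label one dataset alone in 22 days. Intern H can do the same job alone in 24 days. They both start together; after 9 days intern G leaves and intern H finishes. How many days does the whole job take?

In the first 9 days the combined rate is 23/264, so 69/88 of the job is done, leaving 19/88.
After intern G leaves the rate is 1/24 per day; the remaining 19/88 takes 57/11 days.
Total = 9 + 57/11 = 156/11 days.

156/11 days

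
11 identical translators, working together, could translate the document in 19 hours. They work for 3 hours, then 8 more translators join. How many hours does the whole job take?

One translator does 1/209 of the job per hour.
After 3 hours with 11 translators, 3/19 is done (16/19 left).
With 19 translators the rate is 19/209 = 1/11, so the rest takes 16/19 ÷ 1/11 = 176/19 hours.
Total = 3 + 176/19 = 233/19 hours.

233/19 hours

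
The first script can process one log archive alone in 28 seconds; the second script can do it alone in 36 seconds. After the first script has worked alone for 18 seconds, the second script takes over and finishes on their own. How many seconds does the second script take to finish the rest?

90/7 seconds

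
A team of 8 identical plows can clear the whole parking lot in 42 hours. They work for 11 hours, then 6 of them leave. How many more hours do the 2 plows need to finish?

124 hours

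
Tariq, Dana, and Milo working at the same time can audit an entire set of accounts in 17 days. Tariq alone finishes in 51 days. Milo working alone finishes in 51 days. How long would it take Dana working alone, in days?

Combined rate is 1/17 per day.
Known contribution: 1/51 + 1/51 = (1 + 1)/51 = 2/51 per day.
So Dana's rate is 1/17 − 2/51 = 1/51, meaning 51 days alone.

51 days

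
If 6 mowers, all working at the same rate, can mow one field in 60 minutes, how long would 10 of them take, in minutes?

Total work is 6·60 = 360 mower-minutes.
With 10 mowers: 360/10 = 36 minutes.

36 minutes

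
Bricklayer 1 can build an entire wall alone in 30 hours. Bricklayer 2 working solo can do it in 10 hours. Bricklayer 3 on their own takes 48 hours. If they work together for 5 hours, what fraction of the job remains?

11/48

Combined rate: 1/30 + 1/10 + 1/48 = (8 + 24 + 5)/240 = 37/240 per hour.
In 5 hours they complete 5·37/240 = 37/48 of the job.
So 11/48 remains.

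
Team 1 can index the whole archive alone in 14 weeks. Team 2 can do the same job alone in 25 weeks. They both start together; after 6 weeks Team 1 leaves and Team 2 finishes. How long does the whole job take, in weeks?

In the first 6 weeks the combined rate is 39/350, so 117/175 of the job is done, leaving 58/175.
After Team 1 leaves the rate is 1/25 per week; the remaining 58/175 takes 58/7 weeks.
Total = 6 + 58/7 = 100/7 weeks.

100/7 weeks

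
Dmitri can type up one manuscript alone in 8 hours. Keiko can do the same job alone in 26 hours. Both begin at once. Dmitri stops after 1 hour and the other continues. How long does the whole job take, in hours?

91/4 hours

In the first 1 hour the combined rate is 17/104, so 17/104 of the job is done, leaving 87/104.
After Dmitri leaves the rate is 1/26 per hour; the remaining 87/104 takes 87/4 hours.
Total = 1 + 87/4 = 91/4 hours.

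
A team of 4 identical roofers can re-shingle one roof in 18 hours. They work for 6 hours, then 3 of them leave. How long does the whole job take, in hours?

54 hours

One roofer does 1/72 of the job per hour.
After 6 hours with 4 roofers, 1/3 is done (2/3 left).
With 1 roofer the rate is 1/72, so the rest takes 2/3 ÷ 1/72 = 48 hours.
Total = 6 + 48 = 54 hours.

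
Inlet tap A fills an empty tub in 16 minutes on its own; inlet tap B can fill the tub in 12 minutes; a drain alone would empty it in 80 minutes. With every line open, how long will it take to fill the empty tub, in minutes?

15/2 minutes

Net rate = 1/16 + 1/12 − 1/80 = (15 + 20 − 3)/240 = 32/240 = 2/15 per minute.
Filling time = 1 ÷ (2/15) = 15/2 minutes.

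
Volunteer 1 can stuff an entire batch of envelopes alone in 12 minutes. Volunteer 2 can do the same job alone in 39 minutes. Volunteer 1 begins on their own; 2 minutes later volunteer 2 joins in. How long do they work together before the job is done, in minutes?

130/17 minutes

In the first 2 minutes volunteer 1 alone does 2/12 = 1/6 of the job, leaving 5/6.
Once everyone is working, combined rate: 1/12 + 1/39 = (13 + 4)/156 = 17/156 per minute.
Remaining 5/6 at 17/156 per minute takes 130/17 minutes.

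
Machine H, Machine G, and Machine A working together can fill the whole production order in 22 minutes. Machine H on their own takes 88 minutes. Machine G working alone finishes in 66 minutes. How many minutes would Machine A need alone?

264/5 minutes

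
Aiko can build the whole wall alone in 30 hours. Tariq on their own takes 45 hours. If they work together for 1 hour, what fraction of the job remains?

Combined rate: 1/30 + 1/45 = (3 + 2)/90 = 5/90 = 1/18 per hour.
In 1 hour they complete 1·1/18 = 1/18 of the job.
So 17/18 remains.

17/18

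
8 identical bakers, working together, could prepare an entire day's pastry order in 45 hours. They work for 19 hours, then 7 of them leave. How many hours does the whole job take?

One baker does 1/360 of the job per hour.
After 19 hours with 8 bakers, 19/45 is done (26/45 left).
With 1 baker the rate is 1/360, so the rest takes 26/45 ÷ 1/360 = 208 hours.
Total = 19 + 208 = 227 hours.

227 hours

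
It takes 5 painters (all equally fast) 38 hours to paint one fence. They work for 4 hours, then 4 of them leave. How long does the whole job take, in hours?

174 hours

One painter does 1/190 of the job per hour.
After 4 hours with 5 painters, 2/19 is done (17/19 left).
With 1 painter the rate is 1/190, so the rest takes 17/19 ÷ 1/190 = 170 hours.
Total = 4 + 170 = 174 hours.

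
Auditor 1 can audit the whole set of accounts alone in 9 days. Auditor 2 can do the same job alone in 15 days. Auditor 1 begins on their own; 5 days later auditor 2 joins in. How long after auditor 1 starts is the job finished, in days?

In the first 5 days auditor 1 alone does 5/9 of the job, leaving 4/9.
Once everyone is working, combined rate: 1/9 + 1/15 = (5 + 3)/45 = 8/45 per day.
Remaining 4/9 at 8/45 per day takes 5/2 days.
Total from the start = 5 + 5/2 = 15/2 days.

15/2 days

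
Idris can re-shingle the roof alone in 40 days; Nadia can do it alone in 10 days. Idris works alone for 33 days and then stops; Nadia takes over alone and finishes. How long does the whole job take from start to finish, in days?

139/4 days

In 33 days Idris does 33/40 of the job, leaving 7/40.
Nadia works at 1/10 per day, so finishing takes 7/40 ÷ 1/10 = 7/4 days.
Total time = 33 + 7/4 = 139/4 days.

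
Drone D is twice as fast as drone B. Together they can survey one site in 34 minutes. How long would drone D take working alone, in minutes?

51 minutes

Let drone B's rate be r; then drone D's rate is 2r, so together (2 + 1)r = 3r = 1/34.
Thus r = 1/102 per minute.
Drone B alone: 102 minutes; drone D alone: 51 minutes.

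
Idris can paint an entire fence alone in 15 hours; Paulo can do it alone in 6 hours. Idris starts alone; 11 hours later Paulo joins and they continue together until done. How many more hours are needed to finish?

8/7 hours

In 11 hours Idris does 11/15 of the job, leaving 4/15.
Idris and Paulo together work at 7/30 per hour, so finishing takes 4/15 ÷ 7/30 = 8/7 hours.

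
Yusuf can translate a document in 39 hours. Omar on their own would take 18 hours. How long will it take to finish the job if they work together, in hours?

Combined rate: 1/39 + 1/18 = (6 + 13)/234 = 19/234 per hour.
Time = 1 ÷ (19/234) = 234/19 hours.

234/19 hours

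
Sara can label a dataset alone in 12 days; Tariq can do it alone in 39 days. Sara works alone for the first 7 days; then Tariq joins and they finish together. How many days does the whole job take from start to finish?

184/17 days

In 7 days Sara does 7/12 of the job, leaving 5/12.
Sara and Tariq together work at 17/156 per day, so finishing takes 5/12 ÷ 17/156 = 65/17 days.
Total time = 7 + 65/17 = 184/17 days.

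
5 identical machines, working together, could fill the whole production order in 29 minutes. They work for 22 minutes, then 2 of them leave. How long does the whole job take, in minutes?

One machine does 1/145 of the job per minute.
After 22 minutes with 5 machines, 22/29 is done (7/29 left).
With 3 machines the rate is 3/145, so the rest takes 7/29 ÷ 3/145 = 35/3 minutes.
Total = 22 + 35/3 = 101/3 minutes.

101/3 minutes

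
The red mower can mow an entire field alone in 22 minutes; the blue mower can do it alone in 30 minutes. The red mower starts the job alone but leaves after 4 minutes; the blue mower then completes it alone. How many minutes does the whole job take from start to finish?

314/11 minutes

In 4 minutes the red mower does 4/22 = 2/11 of the job, leaving 9/11.
The blue mower works at 1/30 per minute, so finishing takes 9/11 ÷ 1/30 = 270/11 minutes.
Total time = 4 + 270/11 = 314/11 minutes.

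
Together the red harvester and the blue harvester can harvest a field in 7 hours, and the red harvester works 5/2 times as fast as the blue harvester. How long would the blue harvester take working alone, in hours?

49/2 hours

Let the blue harvester's rate be r; then the red harvester's rate is (5/2)r, so together (5/2 + 1)r = (7/2)r = 1/7.
Thus r = 2/49 per hour.
The blue harvester alone: 49/2 hours; the red harvester alone: 49/5 hours.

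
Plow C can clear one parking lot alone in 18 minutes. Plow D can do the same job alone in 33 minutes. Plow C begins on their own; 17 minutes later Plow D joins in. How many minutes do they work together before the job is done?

11/17 minutes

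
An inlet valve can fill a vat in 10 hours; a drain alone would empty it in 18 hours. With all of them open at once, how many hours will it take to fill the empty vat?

Net rate = 1/10 − 1/18 = (9 − 5)/90 = 4/90 = 2/45 per hour.
Filling time = 1 ÷ (2/45) = 45/2 hours.

45/2 hours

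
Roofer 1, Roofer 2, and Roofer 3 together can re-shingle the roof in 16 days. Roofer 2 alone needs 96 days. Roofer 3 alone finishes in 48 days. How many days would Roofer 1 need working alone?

32 days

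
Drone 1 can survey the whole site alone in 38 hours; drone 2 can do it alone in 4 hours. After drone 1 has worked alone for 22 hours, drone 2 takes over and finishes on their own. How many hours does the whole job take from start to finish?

450/19 hours

In 22 hours drone 1 does 22/38 = 11/19 of the job, leaving 8/19.
Drone 2 works at 1/4 per hour, so finishing takes 8/19 ÷ 1/4 = 32/19 hours.
Total time = 22 + 32/19 = 450/19 hours.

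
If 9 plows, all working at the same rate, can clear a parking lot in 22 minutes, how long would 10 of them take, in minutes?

99/5 minutes

Total work is 9·22 = 198 plow-minutes.
With 10 plows: 198/10 = 99/5 minutes.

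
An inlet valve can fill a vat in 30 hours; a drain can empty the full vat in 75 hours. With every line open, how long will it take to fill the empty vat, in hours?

50 hours

Net rate = 1/30 − 1/75 = (5 − 2)/150 = 3/150 = 1/50 per hour.
Filling time = 1 ÷ (1/50) = 50 hours.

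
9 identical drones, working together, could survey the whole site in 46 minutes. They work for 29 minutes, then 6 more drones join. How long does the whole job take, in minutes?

196/5 minutes

One drone does 1/414 of the job per minute.
After 29 minutes with 9 drones, 29/46 is done (17/46 left).
With 15 drones the rate is 15/414 = 5/138, so the rest takes 17/46 ÷ 5/138 = 51/5 minutes.
Total = 29 + 51/5 = 196/5 minutes.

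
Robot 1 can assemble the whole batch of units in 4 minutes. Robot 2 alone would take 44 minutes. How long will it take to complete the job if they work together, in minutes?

11/3 minutes

Combined rate: 1/4 + 1/44 = (11 + 1)/44 = 12/44 = 3/11 per minute.
Time = 1 ÷ (3/11) = 11/3 minutes.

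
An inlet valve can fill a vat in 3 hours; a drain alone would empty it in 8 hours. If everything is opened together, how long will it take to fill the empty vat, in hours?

Net rate = 1/3 − 1/8 = (8 − 3)/24 = 5/24 per hour.
Filling time = 1 ÷ (5/24) = 24/5 hours.

24/5 hours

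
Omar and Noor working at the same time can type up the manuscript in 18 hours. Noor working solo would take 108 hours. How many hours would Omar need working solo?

108/5 hours

Combined rate is 1/18 per hour.
Known contribution: 1/108 per hour.
So Omar's rate is 1/18 − 1/108 = 5/108, meaning 108/5 hours alone.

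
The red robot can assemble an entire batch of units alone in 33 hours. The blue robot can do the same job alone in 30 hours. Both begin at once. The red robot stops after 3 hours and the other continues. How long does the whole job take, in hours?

In the first 3 hours the combined rate is 7/110, so 21/110 of the job is done, leaving 89/110.
After the red robot leaves the rate is 1/30 per hour; the remaining 89/110 takes 267/11 hours.
Total = 3 + 267/11 = 300/11 hours.

300/11 hours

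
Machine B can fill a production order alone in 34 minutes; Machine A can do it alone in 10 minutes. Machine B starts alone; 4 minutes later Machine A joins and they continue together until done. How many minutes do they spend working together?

75/11 minutes

In 4 minutes Machine B does 4/34 = 2/17 of the job, leaving 15/17.
Machine B and Machine A together work at 11/85 per minute, so finishing takes 15/17 ÷ 11/85 = 75/11 minutes.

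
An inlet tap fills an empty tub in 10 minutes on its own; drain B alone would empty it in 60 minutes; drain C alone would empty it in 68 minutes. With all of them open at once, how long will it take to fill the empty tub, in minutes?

Net rate = 1/10 − 1/60 − 1/68 = (102 − 17 − 15)/1020 = 70/1020 = 7/102 per minute.
Filling time = 1 ÷ (7/102) = 102/7 minutes.

102/7 minutes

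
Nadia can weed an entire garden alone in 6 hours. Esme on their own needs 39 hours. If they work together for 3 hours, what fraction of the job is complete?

15/26

Combined rate: 1/6 + 1/39 = (13 + 2)/78 = 15/78 = 5/26 per hour.
In 3 hours they complete 3·5/26 = 15/26 of the job.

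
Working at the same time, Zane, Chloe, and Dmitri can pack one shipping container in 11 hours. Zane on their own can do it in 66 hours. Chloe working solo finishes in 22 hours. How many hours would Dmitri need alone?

33 hours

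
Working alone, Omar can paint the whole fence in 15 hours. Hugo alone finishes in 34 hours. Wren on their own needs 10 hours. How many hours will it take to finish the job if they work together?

Combined rate: 1/15 + 1/34 + 1/10 = (34 + 15 + 51)/510 = 100/510 = 10/51 per hour.
Time = 1 ÷ (10/51) = 51/10 hours.

51/10 hours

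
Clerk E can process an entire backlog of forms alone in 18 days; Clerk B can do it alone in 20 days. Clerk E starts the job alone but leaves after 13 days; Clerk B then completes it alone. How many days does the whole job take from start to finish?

167/9 days

In 13 days Clerk E does 13/18 of the job, leaving 5/18.
Clerk B works at 1/20 per day, so finishing takes 5/18 ÷ 1/20 = 50/9 days.
Total time = 13 + 50/9 = 167/9 days.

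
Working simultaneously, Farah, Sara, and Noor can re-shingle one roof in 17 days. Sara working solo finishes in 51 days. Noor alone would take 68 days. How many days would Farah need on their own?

204/5 days

Combined rate is 1/17 per day.
Known contribution: 1/51 + 1/68 = (4 + 3)/204 = 7/204 per day.
So Farah's rate is 1/17 − 7/204 = 5/204, meaning 204/5 days alone.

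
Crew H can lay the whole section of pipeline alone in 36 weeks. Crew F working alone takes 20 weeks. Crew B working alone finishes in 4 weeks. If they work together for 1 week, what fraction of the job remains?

Combined rate: 1/36 + 1/20 + 1/4 = (5 + 9 + 45)/180 = 59/180 per week.
In 1 week they complete 1·59/180 = 59/180 of the job.
So 121/180 remains.

121/180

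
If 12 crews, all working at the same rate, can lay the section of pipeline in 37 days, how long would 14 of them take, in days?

Total work is 12·37 = 444 crew-days.
With 14 crews: 444/14 = 222/7 days.

222/7 days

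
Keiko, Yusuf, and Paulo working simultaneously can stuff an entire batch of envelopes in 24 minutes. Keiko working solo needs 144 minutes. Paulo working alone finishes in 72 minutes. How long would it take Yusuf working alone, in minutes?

48 minutes

Combined rate is 1/24 per minute.
Known contribution: 1/144 + 1/72 = (1 + 2)/144 = 3/144 = 1/48 per minute.
So Yusuf's rate is 1/24 − 1/48 = 1/48, meaning 48 minutes alone.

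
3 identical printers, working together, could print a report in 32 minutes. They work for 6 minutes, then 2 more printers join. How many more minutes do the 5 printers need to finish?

One printer does 1/96 of the job per minute.
After 6 minutes with 3 printers, 3/16 is done (13/16 left).
With 5 printers the rate is 5/96, so the rest takes 13/16 ÷ 5/96 = 78/5 minutes.

78/5 minutes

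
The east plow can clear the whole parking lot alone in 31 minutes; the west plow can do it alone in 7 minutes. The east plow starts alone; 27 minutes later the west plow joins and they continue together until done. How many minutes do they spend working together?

14/19 minutes

In 27 minutes the east plow does 27/31 of the job, leaving 4/31.
The east plow and the west plow together work at 38/217 per minute, so finishing takes 4/31 ÷ 38/217 = 14/19 minutes.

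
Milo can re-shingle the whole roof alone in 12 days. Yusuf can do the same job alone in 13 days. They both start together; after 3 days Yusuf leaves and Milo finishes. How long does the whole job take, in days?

In the first 3 days the combined rate is 25/156, so 25/52 of the job is done, leaving 27/52.
After Yusuf leaves the rate is 1/12 per day; the remaining 27/52 takes 81/13 days.
Total = 3 + 81/13 = 120/13 days.

120/13 days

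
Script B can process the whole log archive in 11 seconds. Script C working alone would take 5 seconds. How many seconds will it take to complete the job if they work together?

55/16 seconds

With two workers the combined time is the product over the sum: 11·5/(11+5) = 55/16 seconds.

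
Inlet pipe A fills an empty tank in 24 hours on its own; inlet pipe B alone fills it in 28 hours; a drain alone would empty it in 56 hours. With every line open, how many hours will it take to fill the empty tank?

84/5 hours

Net rate = 1/24 + 1/28 − 1/56 = (7 + 6 − 3)/168 = 10/168 = 5/84 per hour.
Filling time = 1 ÷ (5/84) = 84/5 hours.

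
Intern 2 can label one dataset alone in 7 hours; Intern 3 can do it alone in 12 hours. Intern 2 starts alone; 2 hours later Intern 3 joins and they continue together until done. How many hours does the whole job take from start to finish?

98/19 hours

In 2 hours Intern 2 does 2/7 of the job, leaving 5/7.
Intern 2 and Intern 3 together work at 19/84 per hour, so finishing takes 5/7 ÷ 19/84 = 60/19 hours.
Total time = 2 + 60/19 = 98/19 hours.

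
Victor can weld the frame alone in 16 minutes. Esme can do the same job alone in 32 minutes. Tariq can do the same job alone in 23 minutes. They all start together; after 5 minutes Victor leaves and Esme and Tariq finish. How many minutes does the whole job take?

46/5 minutes

In the first 5 minutes the combined rate is 101/736, so 505/736 of the job is done, leaving 231/736.
After Victor leaves the rate is 55/736 per minute; the remaining 231/736 takes 21/5 minutes.
Total = 5 + 21/5 = 46/5 minutes.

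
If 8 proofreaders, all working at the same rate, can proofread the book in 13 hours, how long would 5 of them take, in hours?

104/5 hours

Total work is 8·13 = 104 proofreader-hours.
With 5 proofreaders: 104/5 hours.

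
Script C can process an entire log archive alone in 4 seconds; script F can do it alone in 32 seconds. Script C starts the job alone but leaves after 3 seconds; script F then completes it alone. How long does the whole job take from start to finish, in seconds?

In 3 seconds script C does 3/4 of the job, leaving 1/4.
Script F works at 1/32 per second, so finishing takes 1/4 ÷ 1/32 = 8 seconds.
Total time = 3 + 8 = 11 seconds.

11 seconds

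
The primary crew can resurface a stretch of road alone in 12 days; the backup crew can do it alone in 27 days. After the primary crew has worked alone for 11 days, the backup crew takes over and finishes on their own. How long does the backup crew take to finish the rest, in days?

9/4 days

In 11 days the primary crew does 11/12 of the job, leaving 1/12.
The backup crew works at 1/27 per day, so finishing takes 1/12 ÷ 1/27 = 9/4 days.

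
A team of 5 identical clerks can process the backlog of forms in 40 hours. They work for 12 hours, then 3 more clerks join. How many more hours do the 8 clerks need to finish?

One clerk does 1/200 of the job per hour.
After 12 hours with 5 clerks, 3/10 is done (7/10 left).
With 8 clerks the rate is 8/200 = 1/25, so the rest takes 7/10 ÷ 1/25 = 35/2 hours.

35/2 hours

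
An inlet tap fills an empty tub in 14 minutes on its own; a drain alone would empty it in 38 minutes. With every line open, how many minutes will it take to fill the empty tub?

Net rate = 1/14 − 1/38 = (19 − 7)/266 = 12/266 = 6/133 per minute.
Filling time = 1 ÷ (6/133) = 133/6 minutes.

133/6 minutes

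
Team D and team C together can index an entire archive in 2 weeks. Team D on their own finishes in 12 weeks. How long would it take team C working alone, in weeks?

Combined rate is 1/2 per week.
Known contribution: 1/12 per week.
So team C's rate is 1/2 − 1/12 = 5/12, meaning 12/5 weeks alone.

12/5 weeks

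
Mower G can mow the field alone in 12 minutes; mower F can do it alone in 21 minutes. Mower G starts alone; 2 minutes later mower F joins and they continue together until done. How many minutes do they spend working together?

70/11 minutes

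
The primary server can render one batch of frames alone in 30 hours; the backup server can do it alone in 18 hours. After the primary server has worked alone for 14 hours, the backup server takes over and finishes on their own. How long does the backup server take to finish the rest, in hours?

48/5 hours

In 14 hours the primary server does 14/30 = 7/15 of the job, leaving 8/15.
The backup server works at 1/18 per hour, so finishing takes 8/15 ÷ 1/18 = 48/5 hours.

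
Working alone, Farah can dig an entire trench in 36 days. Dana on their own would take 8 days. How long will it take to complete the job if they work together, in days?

72/11 days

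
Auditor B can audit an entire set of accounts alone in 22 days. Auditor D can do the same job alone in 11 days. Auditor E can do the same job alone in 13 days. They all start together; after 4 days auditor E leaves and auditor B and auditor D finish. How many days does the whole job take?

66/13 days

In the first 4 days the combined rate is 61/286, so 122/143 of the job is done, leaving 21/143.
After auditor E leaves the rate is 3/22 per day; the remaining 21/143 takes 14/13 days.
Total = 4 + 14/13 = 66/13 days.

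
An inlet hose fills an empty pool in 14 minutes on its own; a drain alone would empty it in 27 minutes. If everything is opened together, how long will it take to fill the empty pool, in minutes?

378/13 minutes

Net rate = 1/14 − 1/27 = (27 − 14)/378 = 13/378 per minute.
Filling time = 1 ÷ (13/378) = 378/13 minutes.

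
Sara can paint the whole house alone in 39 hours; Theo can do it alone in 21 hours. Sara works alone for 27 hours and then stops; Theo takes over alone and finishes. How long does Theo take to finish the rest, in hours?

In 27 hours Sara does 27/39 = 9/13 of the job, leaving 4/13.
Theo works at 1/21 per hour, so finishing takes 4/13 ÷ 1/21 = 84/13 hours.

84/13 hours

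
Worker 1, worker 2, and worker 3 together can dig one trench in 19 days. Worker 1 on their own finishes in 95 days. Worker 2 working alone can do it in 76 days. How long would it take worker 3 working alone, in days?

Combined rate is 1/19 per day.
Known contribution: 1/95 + 1/76 = (4 + 5)/380 = 9/380 per day.
So worker 3's rate is 1/19 − 9/380 = 11/380, meaning 380/11 days alone.

380/11 days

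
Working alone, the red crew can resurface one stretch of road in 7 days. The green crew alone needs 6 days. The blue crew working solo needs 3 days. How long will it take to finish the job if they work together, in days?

14/9 days

Combined rate: 1/7 + 1/6 + 1/3 = (6 + 7 + 14)/42 = 27/42 = 9/14 per day.
Time = 1 ÷ (9/14) = 14/9 days.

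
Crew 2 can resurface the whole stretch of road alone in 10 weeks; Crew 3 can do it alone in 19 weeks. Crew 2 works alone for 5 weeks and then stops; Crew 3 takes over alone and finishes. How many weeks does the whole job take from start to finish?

In 5 weeks Crew 2 does 5/10 = 1/2 of the job, leaving 1/2.
Crew 3 works at 1/19 per week, so finishing takes 1/2 ÷ 1/19 = 19/2 weeks.
Total time = 5 + 19/2 = 29/2 weeks.

29/2 weeks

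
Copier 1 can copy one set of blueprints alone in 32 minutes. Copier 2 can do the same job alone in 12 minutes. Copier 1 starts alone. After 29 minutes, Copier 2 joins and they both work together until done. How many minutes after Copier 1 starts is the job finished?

In the first 29 minutes Copier 1 alone does 29/32 of the job, leaving 3/32.
Once everyone is working, combined rate: 1/32 + 1/12 = (3 + 8)/96 = 11/96 per minute.
Remaining 3/32 at 11/96 per minute takes 9/11 minutes.
Total from the start = 29 + 9/11 = 328/11 minutes.

328/11 minutes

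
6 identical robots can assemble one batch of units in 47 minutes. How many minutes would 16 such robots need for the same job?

Total work is 6·47 = 282 robot-minutes.
With 16 robots: 282/16 = 141/8 minutes.

141/8 minutes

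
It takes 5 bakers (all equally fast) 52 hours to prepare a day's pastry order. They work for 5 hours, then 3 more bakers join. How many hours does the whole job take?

275/8 hours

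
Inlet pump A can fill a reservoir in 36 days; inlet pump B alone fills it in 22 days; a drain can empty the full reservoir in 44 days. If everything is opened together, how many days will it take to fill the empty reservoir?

Net rate = 1/36 + 1/22 − 1/44 = (11 + 18 − 9)/396 = 20/396 = 5/99 per day.
Filling time = 1 ÷ (5/99) = 99/5 days.

99/5 days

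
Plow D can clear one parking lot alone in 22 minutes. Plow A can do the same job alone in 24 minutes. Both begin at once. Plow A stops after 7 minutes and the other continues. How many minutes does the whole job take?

187/12 minutes

In the first 7 minutes the combined rate is 23/264, so 161/264 of the job is done, leaving 103/264.
After Plow A leaves the rate is 1/22 per minute; the remaining 103/264 takes 103/12 minutes.
Total = 7 + 103/12 = 187/12 minutes.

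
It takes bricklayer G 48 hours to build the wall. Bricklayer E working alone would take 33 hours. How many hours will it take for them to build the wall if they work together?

176/9 hours

Combined rate: 1/48 + 1/33 = (11 + 16)/528 = 27/528 = 9/176 per hour.
Time = 1 ÷ (9/176) = 176/9 hours.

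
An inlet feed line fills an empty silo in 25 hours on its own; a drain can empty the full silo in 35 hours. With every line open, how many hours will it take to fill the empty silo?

175/2 hours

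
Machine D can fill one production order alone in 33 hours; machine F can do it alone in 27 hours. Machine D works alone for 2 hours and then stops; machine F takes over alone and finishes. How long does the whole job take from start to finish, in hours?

In 2 hours machine D does 2/33 of the job, leaving 31/33.
Machine F works at 1/27 per hour, so finishing takes 31/33 ÷ 1/27 = 279/11 hours.
Total time = 2 + 279/11 = 301/11 hours.

301/11 hours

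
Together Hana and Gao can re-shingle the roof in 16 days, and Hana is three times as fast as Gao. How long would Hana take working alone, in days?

64/3 days

Let Gao's rate be r; then Hana's rate is 3r, so together (3 + 1)r = 4r = 1/16.
Thus r = 1/64 per day.
Gao alone: 64 days; Hana alone: 64/3 days.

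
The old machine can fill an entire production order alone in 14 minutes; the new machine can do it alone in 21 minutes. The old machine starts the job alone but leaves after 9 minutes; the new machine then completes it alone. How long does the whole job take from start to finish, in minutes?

In 9 minutes the old machine does 9/14 of the job, leaving 5/14.
The new machine works at 1/21 per minute, so finishing takes 5/14 ÷ 1/21 = 15/2 minutes.
Total time = 9 + 15/2 = 33/2 minutes.

33/2 minutes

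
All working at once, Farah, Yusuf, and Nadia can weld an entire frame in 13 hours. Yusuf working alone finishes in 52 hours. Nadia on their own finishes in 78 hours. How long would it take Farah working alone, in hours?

Combined rate is 1/13 per hour.
Known contribution: 1/52 + 1/78 = (3 + 2)/156 = 5/156 per hour.
So Farah's rate is 1/13 − 5/156 = 7/156, meaning 156/7 hours alone.

156/7 hours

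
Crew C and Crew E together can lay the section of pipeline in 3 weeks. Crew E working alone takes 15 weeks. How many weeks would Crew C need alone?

Combined rate is 1/3 per week.
Known contribution: 1/15 per week.
So Crew C's rate is 1/3 − 1/15 = 4/15, meaning 15/4 weeks alone.

15/4 weeks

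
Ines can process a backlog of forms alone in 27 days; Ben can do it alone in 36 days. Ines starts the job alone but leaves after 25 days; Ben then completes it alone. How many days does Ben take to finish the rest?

8/3 days

In 25 days Ines does 25/27 of the job, leaving 2/27.
Ben works at 1/36 per day, so finishing takes 2/27 ÷ 1/36 = 8/3 days.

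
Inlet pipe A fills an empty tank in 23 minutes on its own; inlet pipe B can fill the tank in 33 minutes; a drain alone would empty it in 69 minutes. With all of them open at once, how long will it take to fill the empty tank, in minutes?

253/15 minutes

Net rate = 1/23 + 1/33 − 1/69 = (33 + 23 − 11)/759 = 45/759 = 15/253 per minute.
Filling time = 1 ÷ (15/253) = 253/15 minutes.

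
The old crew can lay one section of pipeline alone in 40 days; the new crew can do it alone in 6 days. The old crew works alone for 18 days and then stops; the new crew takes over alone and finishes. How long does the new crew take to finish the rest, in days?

33/10 days

In 18 days the old crew does 18/40 = 9/20 of the job, leaving 11/20.
The new crew works at 1/6 per day, so finishing takes 11/20 ÷ 1/6 = 33/10 days.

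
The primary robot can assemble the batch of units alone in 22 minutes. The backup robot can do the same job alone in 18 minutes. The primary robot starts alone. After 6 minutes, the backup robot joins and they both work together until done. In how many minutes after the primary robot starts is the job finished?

In the first 6 minutes the primary robot alone does 6/22 = 3/11 of the job, leaving 8/11.
Once everyone is working, combined rate: 1/22 + 1/18 = (9 + 11)/198 = 20/198 = 10/99 per minute.
Remaining 8/11 at 10/99 per minute takes 36/5 minutes.
Total from the start = 6 + 36/5 = 66/5 minutes.

66/5 minutes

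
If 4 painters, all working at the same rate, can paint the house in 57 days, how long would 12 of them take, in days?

Total work is 4·57 = 228 painter-days.
With 12 painters: 228/12 = 19 days.

19 days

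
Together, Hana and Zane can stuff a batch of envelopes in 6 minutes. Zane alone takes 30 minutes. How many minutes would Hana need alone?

15/2 minutes

Combined rate is 1/6 per minute.
Known contribution: 1/30 per minute.
So Hana's rate is 1/6 − 1/30 = 2/15, meaning 15/2 minutes alone.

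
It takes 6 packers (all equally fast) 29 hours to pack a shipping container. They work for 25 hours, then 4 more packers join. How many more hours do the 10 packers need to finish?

12/5 hours

One packer does 1/174 of the job per hour.
After 25 hours with 6 packers, 25/29 is done (4/29 left).
With 10 packers the rate is 10/174 = 5/87, so the rest takes 4/29 ÷ 5/87 = 12/5 hours.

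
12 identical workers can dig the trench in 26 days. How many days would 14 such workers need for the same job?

156/7 days

Total work is 12·26 = 312 worker-days.
With 14 workers: 312/14 = 156/7 days.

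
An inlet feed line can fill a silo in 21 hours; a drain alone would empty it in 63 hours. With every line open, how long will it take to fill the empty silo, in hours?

63/2 hours

Net rate = 1/21 − 1/63 = (3 − 1)/63 = 2/63 per hour.
Filling time = 1 ÷ (2/63) = 63/2 hours.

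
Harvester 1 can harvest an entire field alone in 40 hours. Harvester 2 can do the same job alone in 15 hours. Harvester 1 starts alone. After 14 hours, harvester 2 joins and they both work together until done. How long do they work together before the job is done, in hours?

In the first 14 hours harvester 1 alone does 14/40 = 7/20 of the job, leaving 13/20.
Once everyone is working, combined rate: 1/40 + 1/15 = (3 + 8)/120 = 11/120 per hour.
Remaining 13/20 at 11/120 per hour takes 78/11 hours.

78/11 hours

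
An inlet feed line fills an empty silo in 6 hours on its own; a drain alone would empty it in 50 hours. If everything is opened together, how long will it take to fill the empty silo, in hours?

75/11 hours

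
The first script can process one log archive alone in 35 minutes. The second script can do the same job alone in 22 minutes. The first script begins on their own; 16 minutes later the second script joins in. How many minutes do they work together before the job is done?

22/3 minutes

In the first 16 minutes the first script alone does 16/35 of the job, leaving 19/35.
Once everyone is working, combined rate: 1/35 + 1/22 = (22 + 35)/770 = 57/770 per minute.
Remaining 19/35 at 57/770 per minute takes 22/3 minutes.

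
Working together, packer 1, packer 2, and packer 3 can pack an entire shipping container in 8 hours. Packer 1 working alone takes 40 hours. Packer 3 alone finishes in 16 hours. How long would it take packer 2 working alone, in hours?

Combined rate is 1/8 per hour.
Known contribution: 1/40 + 1/16 = (2 + 5)/80 = 7/80 per hour.
So packer 2's rate is 1/8 − 7/80 = 3/80, meaning 80/3 hours alone.

80/3 hours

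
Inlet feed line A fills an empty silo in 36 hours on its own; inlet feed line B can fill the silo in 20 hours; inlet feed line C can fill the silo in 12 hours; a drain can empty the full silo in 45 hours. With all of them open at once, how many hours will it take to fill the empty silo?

Net rate = 1/36 + 1/20 + 1/12 − 1/45 = (5 + 9 + 15 − 4)/180 = 25/180 = 5/36 per hour.
Filling time = 1 ÷ (5/36) = 36/5 hours.

36/5 hours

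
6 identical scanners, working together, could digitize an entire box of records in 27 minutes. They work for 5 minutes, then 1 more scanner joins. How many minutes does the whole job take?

167/7 minutes

One scanner does 1/162 of the job per minute.
After 5 minutes with 6 scanners, 5/27 is done (22/27 left).
With 7 scanners the rate is 7/162, so the rest takes 22/27 ÷ 7/162 = 132/7 minutes.
Total = 5 + 132/7 = 167/7 minutes.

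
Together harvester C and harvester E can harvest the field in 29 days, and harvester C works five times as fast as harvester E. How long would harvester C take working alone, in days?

174/5 days

Let harvester E's rate be r; then harvester C's rate is 5r, so together (5 + 1)r = 6r = 1/29.
Thus r = 1/174 per day.
Harvester E alone: 174 days; harvester C alone: 174/5 days.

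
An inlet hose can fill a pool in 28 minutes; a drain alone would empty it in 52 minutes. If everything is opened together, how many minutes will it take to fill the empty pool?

182/3 minutes

Net rate = 1/28 − 1/52 = (13 − 7)/364 = 6/364 = 3/182 per minute.
Filling time = 1 ÷ (3/182) = 182/3 minutes.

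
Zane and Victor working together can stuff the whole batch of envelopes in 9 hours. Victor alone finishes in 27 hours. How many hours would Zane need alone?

27/2 hours

Combined rate is 1/9 per hour.
Known contribution: 1/27 per hour.
So Zane's rate is 1/9 − 1/27 = 2/27, meaning 27/2 hours alone.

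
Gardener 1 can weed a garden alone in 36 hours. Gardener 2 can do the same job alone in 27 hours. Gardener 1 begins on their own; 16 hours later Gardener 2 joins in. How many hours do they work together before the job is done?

60/7 hours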